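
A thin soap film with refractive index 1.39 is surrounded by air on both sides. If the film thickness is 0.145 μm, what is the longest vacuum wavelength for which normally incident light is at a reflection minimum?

403 nm

Top surface (1.0 → 1.39): reflection off a higher-index medium gives a half-wave phase shift.
Bottom surface (1.39 → 1.0): reflection off a lower-index medium gives no phase shift.
Net: one phase inversion between the two reflected rays.
For weak reflection here: 2 n t = m λ.
λ = 2 n t / m. The longest wavelength is m = 1: λ = 2 × 1.39 × 145 / 1.00 = 403 nm.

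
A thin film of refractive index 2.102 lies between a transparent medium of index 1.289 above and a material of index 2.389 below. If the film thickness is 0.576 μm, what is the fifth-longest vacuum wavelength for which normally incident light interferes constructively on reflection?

484 nm

At the upper boundary (n = 1.289 to n = 2.102) the reflected ray undergoes a half-wave phase shift.
At the lower boundary (n = 2.102 to n = 2.389) the reflected ray undergoes a half-wave phase shift.
The two reflections carry the same phase change, so no net offset.
For maximum reflection here: 2 n t = m λ.
λ = 2 n t / m. The fifth-longest wavelength is m = 5: λ = 2 × 2.102 × 576 / 5.00 = 484 nm.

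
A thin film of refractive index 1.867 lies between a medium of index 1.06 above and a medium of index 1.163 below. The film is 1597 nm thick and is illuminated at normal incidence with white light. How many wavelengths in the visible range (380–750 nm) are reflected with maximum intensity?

Ray reflecting at the top interface goes from n = 1.06 toward n = 1.867: a half-wave phase shift.
At the lower boundary (n = 1.867 to n = 1.163) the reflected ray undergoes no phase shift.
The two reflections differ by half a wavelength.
So the condition for constructive reflection is 2 n t = (m + ½) λ.
λ = 2 n t / (m + ½) = 5963 / (m + ½) nm.
m=7: 795 nm (IR); m=8: 702 nm (visible); m=9: 628 nm (visible); m=10: 568 nm (visible); m=11: 519 nm (visible); m=12: 477 nm (visible); m=13: 442 nm (visible); m=14: 411 nm (visible); m=15: 385 nm (visible); m=16: 361 nm (UV).

8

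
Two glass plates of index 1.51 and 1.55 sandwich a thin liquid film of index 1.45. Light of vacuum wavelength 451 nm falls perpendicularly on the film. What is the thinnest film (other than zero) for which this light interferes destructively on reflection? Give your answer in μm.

0.156 μm

Ray reflecting at the top interface goes from n = 1.51 toward n = 1.45: no phase shift.
At the lower boundary (n = 1.45 to n = 1.55) the reflected ray undergoes a half-wave phase shift.
The two reflections differ by half a wavelength.
With one net inversion, destructive interference in reflection requires 2 n t = m λ.
Minimum nonzero at m = 1: t = λ / (2 n) = 451 / (2 × 1.45) = 156 nm.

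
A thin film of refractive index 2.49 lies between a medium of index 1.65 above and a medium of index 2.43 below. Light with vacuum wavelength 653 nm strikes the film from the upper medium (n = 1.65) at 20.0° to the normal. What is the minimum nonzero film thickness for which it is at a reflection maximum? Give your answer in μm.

Top surface (1.65 → 2.49): reflection off a higher-index medium gives a half-wave phase shift.
At the lower boundary (n = 2.49 to n = 2.43) the reflected ray undergoes no phase shift.
Exactly one π shift → a net half-wave offset.
With one net inversion, constructive interference in reflection requires 2 n t cos θ_r = (m + ½) λ.
Snell's law: 1.65 sin 20.0° = 2.49 sin θ_r → sin θ_r = 0.227, cos θ_r = 0.974.
Minimum at m = 0: t = λ / (4 n cos θ_r) = 653 / (4 × 2.49 × 0.974) = 67.3 nm.

0.0673 μm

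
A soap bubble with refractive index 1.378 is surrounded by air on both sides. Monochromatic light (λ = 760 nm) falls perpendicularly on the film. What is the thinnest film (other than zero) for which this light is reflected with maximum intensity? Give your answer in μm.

0.138 μm

Top surface (1.0 → 1.378): reflection off a higher-index medium gives a half-wave phase shift.
At the lower boundary (n = 1.378 to n = 1.0) the reflected ray undergoes no phase shift.
Exactly one π shift → a net half-wave offset.
So the condition for constructive reflection is 2 n t = (m + ½) λ.
Minimum at m = 0: t = λ / (4 n) = 760 / (4 × 1.378) = 138 nm.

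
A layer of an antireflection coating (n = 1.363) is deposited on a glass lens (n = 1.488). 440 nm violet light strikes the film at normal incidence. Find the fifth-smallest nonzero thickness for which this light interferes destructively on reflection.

Top surface (1.0 → 1.363): reflection off a higher-index medium gives a half-wave phase shift.
Bottom surface (1.363 → 1.488): reflection off a higher-index medium gives a half-wave phase shift.
Zero or two π shifts → no net half-wave offset.
For dark reflection here: 2 n t = (m + ½) λ.
The fifth-smallest nonzero thickness corresponds to m = 4: t = (m + ½) λ / (2 n) = 4.50 × 440 / (2 × 1.363) = 726 nm.

726 nm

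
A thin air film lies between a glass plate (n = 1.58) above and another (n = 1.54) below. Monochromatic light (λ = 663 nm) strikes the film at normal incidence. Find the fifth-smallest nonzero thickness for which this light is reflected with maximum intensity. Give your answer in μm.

1.49 μm

Ray reflecting at the top interface goes from n = 1.58 toward n = 1.0: no phase shift.
Bottom surface (1.0 → 1.54): reflection off a higher-index medium gives a half-wave phase shift.
Net: one phase inversion between the two reflected rays.
So the condition for constructive reflection is 2 n t = (m + ½) λ.
The fifth-smallest nonzero thickness corresponds to m = 4: t = (m + ½) λ / (2 n) = 4.50 × 663 / (2 × 1.0) = 1492 nm.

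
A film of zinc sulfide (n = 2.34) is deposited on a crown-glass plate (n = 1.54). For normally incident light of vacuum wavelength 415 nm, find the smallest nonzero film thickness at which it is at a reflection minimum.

88.7 nm

At the upper boundary (n = 1.0 to n = 2.34) the reflected ray undergoes a half-wave phase shift.
At the lower boundary (n = 2.34 to n = 1.54) the reflected ray undergoes no phase shift.
The two reflections differ by half a wavelength.
With one net inversion, destructive interference in reflection requires 2 n t = m λ.
Minimum nonzero at m = 1: t = λ / (2 n) = 415 / (2 × 2.34) = 88.7 nm.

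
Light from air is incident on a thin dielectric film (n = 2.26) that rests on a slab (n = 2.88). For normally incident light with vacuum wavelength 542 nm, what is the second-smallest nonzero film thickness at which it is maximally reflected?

At the upper boundary (n = 1.0 to n = 2.26) the reflected ray undergoes a half-wave phase shift.
Bottom surface (2.26 → 2.88): reflection off a higher-index medium gives a half-wave phase shift.
The two reflections carry the same phase change, so no net offset.
With no net inversion, constructive interference in reflection requires 2 n t = m λ.
The second-smallest nonzero thickness corresponds to m = 2: t = m λ / (2 n) = 2.00 × 542 / (2 × 2.26) = 240 nm.

240 nm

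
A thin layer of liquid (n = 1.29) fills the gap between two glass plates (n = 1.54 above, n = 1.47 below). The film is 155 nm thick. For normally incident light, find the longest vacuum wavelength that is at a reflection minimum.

400 nm

Top surface (1.54 → 1.29): reflection off a lower-index medium gives no phase shift.
Ray reflecting at the bottom interface goes from n = 1.29 toward n = 1.47: a half-wave phase shift.
Net: one phase inversion between the two reflected rays.
So the condition for destructive reflection is 2 n t = m λ.
λ = 2 n t / m. The longest wavelength is m = 1: λ = 2 × 1.29 × 155 / 1.00 = 400 nm.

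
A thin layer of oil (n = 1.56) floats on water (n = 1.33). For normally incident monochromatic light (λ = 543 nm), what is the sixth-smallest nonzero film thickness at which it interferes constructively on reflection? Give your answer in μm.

Ray reflecting at the top interface goes from n = 1.0 toward n = 1.56: a half-wave phase shift.
Bottom surface (1.56 → 1.33): reflection off a lower-index medium gives no phase shift.
The two reflections differ by half a wavelength.
So the condition for constructive reflection is 2 n t = (m + ½) λ.
The sixth-smallest nonzero thickness corresponds to m = 5: t = (m + ½) λ / (2 n) = 5.50 × 543 / (2 × 1.56) = 957 nm.

0.957 μm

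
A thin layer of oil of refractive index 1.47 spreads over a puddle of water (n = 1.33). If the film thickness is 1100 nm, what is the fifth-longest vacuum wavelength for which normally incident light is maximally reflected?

At the upper boundary (n = 1.0 to n = 1.47) the reflected ray undergoes a half-wave phase shift.
Ray reflecting at the bottom interface goes from n = 1.47 toward n = 1.33: no phase shift.
Exactly one π shift → a net half-wave offset.
With one net inversion, constructive interference in reflection requires 2 n t = (m + ½) λ.
λ = 2 n t / (m + ½). The fifth-longest wavelength is m = 4: λ = 2 × 1.47 × 1100 / 4.50 = 719 nm.

719 nm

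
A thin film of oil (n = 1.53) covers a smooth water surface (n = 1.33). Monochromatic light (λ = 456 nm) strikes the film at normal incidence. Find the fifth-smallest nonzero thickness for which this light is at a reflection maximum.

Top surface (1.0 → 1.53): reflection off a higher-index medium gives a half-wave phase shift.
Ray reflecting at the bottom interface goes from n = 1.53 toward n = 1.33: no phase shift.
Exactly one π shift → a net half-wave offset.
For bright reflection here: 2 n t = (m + ½) λ.
The fifth-smallest nonzero thickness corresponds to m = 4: t = (m + ½) λ / (2 n) = 4.50 × 456 / (2 × 1.53) = 671 nm.

671 nm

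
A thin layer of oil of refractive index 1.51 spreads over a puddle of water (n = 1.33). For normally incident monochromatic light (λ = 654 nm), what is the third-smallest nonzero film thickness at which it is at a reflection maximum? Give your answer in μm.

0.541 μm

At the upper boundary (n = 1.0 to n = 1.51) the reflected ray undergoes a half-wave phase shift.
Ray reflecting at the bottom interface goes from n = 1.51 toward n = 1.33: no phase shift.
The two reflections differ by half a wavelength.
So the condition for constructive reflection is 2 n t = (m + ½) λ.
The third-smallest nonzero thickness corresponds to m = 2: t = (m + ½) λ / (2 n) = 2.50 × 654 / (2 × 1.51) = 541 nm.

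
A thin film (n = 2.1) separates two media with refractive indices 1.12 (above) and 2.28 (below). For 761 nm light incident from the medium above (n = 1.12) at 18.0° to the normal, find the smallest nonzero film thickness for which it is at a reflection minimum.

91.9 nm

At the upper boundary (n = 1.12 to n = 2.1) the reflected ray undergoes a half-wave phase shift.
Bottom surface (2.1 → 2.28): reflection off a higher-index medium gives a half-wave phase shift.
Net: no relative phase inversion (both shifts match).
So the condition for destructive reflection is 2 n t cos θ_r = (m + ½) λ.
Snell's law: 1.12 sin 18.0° = 2.1 sin θ_r → sin θ_r = 0.165, cos θ_r = 0.986.
Minimum at m = 0: t = λ / (4 n cos θ_r) = 761 / (4 × 2.1 × 0.986) = 91.9 nm.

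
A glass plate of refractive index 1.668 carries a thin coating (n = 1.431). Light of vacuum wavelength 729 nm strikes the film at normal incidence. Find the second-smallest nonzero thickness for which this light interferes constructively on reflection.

At the upper boundary (n = 1.0 to n = 1.431) the reflected ray undergoes a half-wave phase shift.
At the lower boundary (n = 1.431 to n = 1.668) the reflected ray undergoes a half-wave phase shift.
Net: no relative phase inversion (both shifts match).
So the condition for constructive reflection is 2 n t = m λ.
The second-smallest nonzero thickness corresponds to m = 2: t = m λ / (2 n) = 2.00 × 729 / (2 × 1.431) = 509 nm.

509 nm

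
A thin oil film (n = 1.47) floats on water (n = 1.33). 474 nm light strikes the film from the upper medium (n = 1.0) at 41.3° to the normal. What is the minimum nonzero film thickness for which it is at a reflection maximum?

Ray reflecting at the top interface goes from n = 1.0 toward n = 1.47: a half-wave phase shift.
Ray reflecting at the bottom interface goes from n = 1.47 toward n = 1.33: no phase shift.
The two reflections differ by half a wavelength.
For bright reflection here: 2 n t cos θ_r = (m + ½) λ.
Snell's law: 1.0 sin 41.3° = 1.47 sin θ_r → sin θ_r = 0.449, cos θ_r = 0.894.
Minimum at m = 0: t = λ / (4 n cos θ_r) = 474 / (4 × 1.47 × 0.894) = 90.2 nm.

90.2 nm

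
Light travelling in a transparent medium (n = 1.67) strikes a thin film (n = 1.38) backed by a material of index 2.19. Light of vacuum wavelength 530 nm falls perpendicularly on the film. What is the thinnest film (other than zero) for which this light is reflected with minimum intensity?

192 nm

At the upper boundary (n = 1.67 to n = 1.38) the reflected ray undergoes no phase shift.
Bottom surface (1.38 → 2.19): reflection off a higher-index medium gives a half-wave phase shift.
The two reflections differ by half a wavelength.
With one net inversion, destructive interference in reflection requires 2 n t = m λ.
Minimum nonzero at m = 1: t = λ / (2 n) = 530 / (2 × 1.38) = 192 nm.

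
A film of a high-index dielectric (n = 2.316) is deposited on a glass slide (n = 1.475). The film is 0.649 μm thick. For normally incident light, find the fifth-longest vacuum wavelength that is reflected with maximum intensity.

668 nm

Top surface (1.0 → 2.316): reflection off a higher-index medium gives a half-wave phase shift.
Bottom surface (2.316 → 1.475): reflection off a lower-index medium gives no phase shift.
Exactly one π shift → a net half-wave offset.
So the condition for constructive reflection is 2 n t = (m + ½) λ.
λ = 2 n t / (m + ½). The fifth-longest wavelength is m = 4: λ = 2 × 2.316 × 649 / 4.50 = 668 nm.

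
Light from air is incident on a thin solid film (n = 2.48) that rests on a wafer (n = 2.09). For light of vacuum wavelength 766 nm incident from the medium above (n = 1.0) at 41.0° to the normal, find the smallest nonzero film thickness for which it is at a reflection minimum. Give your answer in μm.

0.160 μm

At the upper boundary (n = 1.0 to n = 2.48) the reflected ray undergoes a half-wave phase shift.
Bottom surface (2.48 → 2.09): reflection off a lower-index medium gives no phase shift.
The two reflections differ by half a wavelength.
For weak reflection here: 2 n t cos θ_r = m λ.
Snell's law: 1.0 sin 41.0° = 2.48 sin θ_r → sin θ_r = 0.265, cos θ_r = 0.964.
Minimum nonzero at m = 1: t = λ / (2 n cos θ_r) = 766 / (2 × 2.48 × 0.964) = 160 nm.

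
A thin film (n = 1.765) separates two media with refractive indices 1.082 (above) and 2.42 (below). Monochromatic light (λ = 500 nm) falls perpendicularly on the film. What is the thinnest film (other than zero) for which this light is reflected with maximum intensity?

At the upper boundary (n = 1.082 to n = 1.765) the reflected ray undergoes a half-wave phase shift.
Ray reflecting at the bottom interface goes from n = 1.765 toward n = 2.42: a half-wave phase shift.
Zero or two π shifts → no net half-wave offset.
With no net inversion, constructive interference in reflection requires 2 n t = m λ.
Minimum nonzero at m = 1: t = λ / (2 n) = 500 / (2 × 1.765) = 142 nm.

142 nm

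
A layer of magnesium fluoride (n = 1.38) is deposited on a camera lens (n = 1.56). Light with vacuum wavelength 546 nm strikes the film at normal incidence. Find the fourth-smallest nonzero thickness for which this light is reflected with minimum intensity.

Ray reflecting at the top interface goes from n = 1.0 toward n = 1.38: a half-wave phase shift.
At the lower boundary (n = 1.38 to n = 1.56) the reflected ray undergoes a half-wave phase shift.
The two reflections carry the same phase change, so no net offset.
With no net inversion, destructive interference in reflection requires 2 n t = (m + ½) λ.
The fourth-smallest nonzero thickness corresponds to m = 3: t = (m + ½) λ / (2 n) = 3.50 × 546 / (2 × 1.38) = 692 nm.

692 nm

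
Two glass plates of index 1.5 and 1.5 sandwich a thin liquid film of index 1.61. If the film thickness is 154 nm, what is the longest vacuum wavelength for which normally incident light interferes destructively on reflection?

496 nm

Top surface (1.5 → 1.61): reflection off a higher-index medium gives a half-wave phase shift.
At the lower boundary (n = 1.61 to n = 1.5) the reflected ray undergoes no phase shift.
Net: one phase inversion between the two reflected rays.
For dark reflection here: 2 n t = m λ.
λ = 2 n t / m. The longest wavelength is m = 1: λ = 2 × 1.61 × 154 / 1.00 = 496 nm.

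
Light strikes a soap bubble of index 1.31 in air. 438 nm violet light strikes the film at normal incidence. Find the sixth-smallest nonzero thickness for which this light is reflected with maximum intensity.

919 nm

At the upper boundary (n = 1.0 to n = 1.31) the reflected ray undergoes a half-wave phase shift.
Bottom surface (1.31 → 1.0): reflection off a lower-index medium gives no phase shift.
Net: one phase inversion between the two reflected rays.
So the condition for constructive reflection is 2 n t = (m + ½) λ.
The sixth-smallest nonzero thickness corresponds to m = 5: t = (m + ½) λ / (2 n) = 5.50 × 438 / (2 × 1.31) = 919 nm.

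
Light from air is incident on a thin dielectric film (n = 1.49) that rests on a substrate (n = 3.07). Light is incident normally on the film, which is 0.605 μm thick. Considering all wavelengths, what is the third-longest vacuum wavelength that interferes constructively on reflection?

Ray reflecting at the top interface goes from n = 1.0 toward n = 1.49: a half-wave phase shift.
At the lower boundary (n = 1.49 to n = 3.07) the reflected ray undergoes a half-wave phase shift.
Net: no relative phase inversion (both shifts match).
So the condition for constructive reflection is 2 n t = m λ.
λ = 2 n t / m. The third-longest wavelength is m = 3: λ = 2 × 1.49 × 605 / 3.00 = 601 nm.

601 nm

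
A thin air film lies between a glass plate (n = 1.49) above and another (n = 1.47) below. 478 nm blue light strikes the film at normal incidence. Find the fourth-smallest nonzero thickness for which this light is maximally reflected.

Ray reflecting at the top interface goes from n = 1.49 toward n = 1.0: no phase shift.
Ray reflecting at the bottom interface goes from n = 1.0 toward n = 1.47: a half-wave phase shift.
The two reflections differ by half a wavelength.
So the condition for constructive reflection is 2 n t = (m + ½) λ.
The fourth-smallest nonzero thickness corresponds to m = 3: t = (m + ½) λ / (2 n) = 3.50 × 478 / (2 × 1.0) = 837 nm.

837 nm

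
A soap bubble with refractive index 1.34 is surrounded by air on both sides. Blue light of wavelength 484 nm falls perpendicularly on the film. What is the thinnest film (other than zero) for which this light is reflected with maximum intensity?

At the upper boundary (n = 1.0 to n = 1.34) the reflected ray undergoes a half-wave phase shift.
Ray reflecting at the bottom interface goes from n = 1.34 toward n = 1.0: no phase shift.
Net: one phase inversion between the two reflected rays.
With one net inversion, constructive interference in reflection requires 2 n t = (m + ½) λ.
Minimum at m = 0: t = λ / (4 n) = 484 / (4 × 1.34) = 90.3 nm.

90.3 nm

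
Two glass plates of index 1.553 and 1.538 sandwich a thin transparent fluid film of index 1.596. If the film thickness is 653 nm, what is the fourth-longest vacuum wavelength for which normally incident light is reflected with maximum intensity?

At the upper boundary (n = 1.553 to n = 1.596) the reflected ray undergoes a half-wave phase shift.
Ray reflecting at the bottom interface goes from n = 1.596 toward n = 1.538: no phase shift.
Net: one phase inversion between the two reflected rays.
With one net inversion, constructive interference in reflection requires 2 n t = (m + ½) λ.
λ = 2 n t / (m + ½). The fourth-longest wavelength is m = 3: λ = 2 × 1.596 × 653 / 3.50 = 596 nm.

596 nm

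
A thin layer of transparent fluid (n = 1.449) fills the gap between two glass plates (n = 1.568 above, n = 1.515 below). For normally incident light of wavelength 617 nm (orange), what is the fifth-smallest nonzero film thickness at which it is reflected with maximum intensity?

At the upper boundary (n = 1.568 to n = 1.449) the reflected ray undergoes no phase shift.
Ray reflecting at the bottom interface goes from n = 1.449 toward n = 1.515: a half-wave phase shift.
Exactly one π shift → a net half-wave offset.
So the condition for constructive reflection is 2 n t = (m + ½) λ.
The fifth-smallest nonzero thickness corresponds to m = 4: t = (m + ½) λ / (2 n) = 4.50 × 617 / (2 × 1.449) = 958 nm.

958 nm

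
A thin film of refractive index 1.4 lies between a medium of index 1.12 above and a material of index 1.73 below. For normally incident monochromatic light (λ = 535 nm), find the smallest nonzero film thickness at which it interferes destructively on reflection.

At the upper boundary (n = 1.12 to n = 1.4) the reflected ray undergoes a half-wave phase shift.
At the lower boundary (n = 1.4 to n = 1.73) the reflected ray undergoes a half-wave phase shift.
The two reflections carry the same phase change, so no net offset.
For dark reflection here: 2 n t = (m + ½) λ.
Minimum at m = 0: t = λ / (4 n) = 535 / (4 × 1.4) = 95.5 nm.

95.5 nm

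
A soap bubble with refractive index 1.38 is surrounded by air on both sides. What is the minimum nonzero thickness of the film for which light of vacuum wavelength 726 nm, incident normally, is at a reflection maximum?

132 nm

Ray reflecting at the top interface goes from n = 1.0 toward n = 1.38: a half-wave phase shift.
Ray reflecting at the bottom interface goes from n = 1.38 toward n = 1.0: no phase shift.
Net: one phase inversion between the two reflected rays.
For strong reflection here: 2 n t = (m + ½) λ.
Minimum at m = 0: t = λ / (4 n) = 726 / (4 × 1.38) = 132 nm.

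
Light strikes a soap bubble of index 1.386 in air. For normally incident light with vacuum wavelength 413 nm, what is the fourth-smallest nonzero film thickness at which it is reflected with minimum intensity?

Top surface (1.0 → 1.386): reflection off a higher-index medium gives a half-wave phase shift.
Ray reflecting at the bottom interface goes from n = 1.386 toward n = 1.0: no phase shift.
Exactly one π shift → a net half-wave offset.
So the condition for destructive reflection is 2 n t = m λ.
The fourth-smallest nonzero thickness corresponds to m = 4: t = m λ / (2 n) = 4.00 × 413 / (2 × 1.386) = 596 nm.

596 nm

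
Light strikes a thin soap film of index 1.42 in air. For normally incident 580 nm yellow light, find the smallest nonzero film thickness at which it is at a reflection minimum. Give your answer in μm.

0.204 μm

Ray reflecting at the top interface goes from n = 1.0 toward n = 1.42: a half-wave phase shift.
Ray reflecting at the bottom interface goes from n = 1.42 toward n = 1.0: no phase shift.
Net: one phase inversion between the two reflected rays.
So the condition for destructive reflection is 2 n t = m λ.
Minimum nonzero at m = 1: t = λ / (2 n) = 580 / (2 × 1.42) = 204 nm.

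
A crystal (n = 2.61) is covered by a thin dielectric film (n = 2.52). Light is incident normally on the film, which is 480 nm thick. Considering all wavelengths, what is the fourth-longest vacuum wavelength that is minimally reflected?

691 nm

At the upper boundary (n = 1.0 to n = 2.52) the reflected ray undergoes a half-wave phase shift.
Bottom surface (2.52 → 2.61): reflection off a higher-index medium gives a half-wave phase shift.
Zero or two π shifts → no net half-wave offset.
So the condition for destructive reflection is 2 n t = (m + ½) λ.
λ = 2 n t / (m + ½). The fourth-longest wavelength is m = 3: λ = 2 × 2.52 × 480 / 3.50 = 691 nm.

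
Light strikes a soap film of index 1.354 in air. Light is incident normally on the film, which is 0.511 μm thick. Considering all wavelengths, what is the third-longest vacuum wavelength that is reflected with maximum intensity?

Ray reflecting at the top interface goes from n = 1.0 toward n = 1.354: a half-wave phase shift.
Bottom surface (1.354 → 1.0): reflection off a lower-index medium gives no phase shift.
Exactly one π shift → a net half-wave offset.
So the condition for constructive reflection is 2 n t = (m + ½) λ.
λ = 2 n t / (m + ½). The third-longest wavelength is m = 2: λ = 2 × 1.354 × 511 / 2.50 = 554 nm.

554 nm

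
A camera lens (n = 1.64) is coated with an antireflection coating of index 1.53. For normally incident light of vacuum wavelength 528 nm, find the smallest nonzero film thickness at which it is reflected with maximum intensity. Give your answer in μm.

At the upper boundary (n = 1.0 to n = 1.53) the reflected ray undergoes a half-wave phase shift.
Ray reflecting at the bottom interface goes from n = 1.53 toward n = 1.64: a half-wave phase shift.
Zero or two π shifts → no net half-wave offset.
For bright reflection here: 2 n t = m λ.
Minimum nonzero at m = 1: t = λ / (2 n) = 528 / (2 × 1.53) = 173 nm.

0.173 μm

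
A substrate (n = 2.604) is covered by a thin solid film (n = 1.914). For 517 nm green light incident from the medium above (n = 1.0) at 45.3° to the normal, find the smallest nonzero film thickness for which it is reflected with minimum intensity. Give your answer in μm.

0.0727 μm

At the upper boundary (n = 1.0 to n = 1.914) the reflected ray undergoes a half-wave phase shift.
At the lower boundary (n = 1.914 to n = 2.604) the reflected ray undergoes a half-wave phase shift.
Zero or two π shifts → no net half-wave offset.
For minimum reflection here: 2 n t cos θ_r = (m + ½) λ.
Snell's law: 1.0 sin 45.3° = 1.914 sin θ_r → sin θ_r = 0.371, cos θ_r = 0.928.
Minimum at m = 0: t = λ / (4 n cos θ_r) = 517 / (4 × 1.914 × 0.928) = 72.7 nm.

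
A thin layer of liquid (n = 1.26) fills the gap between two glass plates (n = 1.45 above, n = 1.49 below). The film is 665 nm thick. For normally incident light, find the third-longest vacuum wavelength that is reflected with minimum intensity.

At the upper boundary (n = 1.45 to n = 1.26) the reflected ray undergoes no phase shift.
Bottom surface (1.26 → 1.49): reflection off a higher-index medium gives a half-wave phase shift.
Net: one phase inversion between the two reflected rays.
With one net inversion, destructive interference in reflection requires 2 n t = m λ.
λ = 2 n t / m. The third-longest wavelength is m = 3: λ = 2 × 1.26 × 665 / 3.00 = 559 nm.

559 nm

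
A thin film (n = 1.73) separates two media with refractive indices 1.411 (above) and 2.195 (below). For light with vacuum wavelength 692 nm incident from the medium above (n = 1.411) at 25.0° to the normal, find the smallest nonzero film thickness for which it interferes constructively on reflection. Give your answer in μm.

Top surface (1.411 → 1.73): reflection off a higher-index medium gives a half-wave phase shift.
Bottom surface (1.73 → 2.195): reflection off a higher-index medium gives a half-wave phase shift.
Zero or two π shifts → no net half-wave offset.
So the condition for constructive reflection is 2 n t cos θ_r = m λ.
Snell's law: 1.411 sin 25.0° = 1.73 sin θ_r → sin θ_r = 0.345, cos θ_r = 0.939.
Minimum nonzero at m = 1: t = λ / (2 n cos θ_r) = 692 / (2 × 1.73 × 0.939) = 213 nm.

0.213 μm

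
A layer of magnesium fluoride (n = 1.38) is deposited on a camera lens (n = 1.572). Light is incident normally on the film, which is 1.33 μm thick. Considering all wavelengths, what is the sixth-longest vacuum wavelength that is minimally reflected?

At the upper boundary (n = 1.0 to n = 1.38) the reflected ray undergoes a half-wave phase shift.
Ray reflecting at the bottom interface goes from n = 1.38 toward n = 1.572: a half-wave phase shift.
Zero or two π shifts → no net half-wave offset.
For dark reflection here: 2 n t = (m + ½) λ.
λ = 2 n t / (m + ½). The sixth-longest wavelength is m = 5: λ = 2 × 1.38 × 1330 / 5.50 = 667 nm.

667 nm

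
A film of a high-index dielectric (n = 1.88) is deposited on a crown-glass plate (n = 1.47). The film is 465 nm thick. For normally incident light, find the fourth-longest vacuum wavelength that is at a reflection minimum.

Ray reflecting at the top interface goes from n = 1.0 toward n = 1.88: a half-wave phase shift.
Ray reflecting at the bottom interface goes from n = 1.88 toward n = 1.47: no phase shift.
Exactly one π shift → a net half-wave offset.
So the condition for destructive reflection is 2 n t = m λ.
λ = 2 n t / m. The fourth-longest wavelength is m = 4: λ = 2 × 1.88 × 465 / 4.00 = 437 nm.

437 nm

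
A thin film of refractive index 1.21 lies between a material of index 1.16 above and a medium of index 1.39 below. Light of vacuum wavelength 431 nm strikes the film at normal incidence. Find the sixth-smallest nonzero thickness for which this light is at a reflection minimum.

Ray reflecting at the top interface goes from n = 1.16 toward n = 1.21: a half-wave phase shift.
At the lower boundary (n = 1.21 to n = 1.39) the reflected ray undergoes a half-wave phase shift.
The two reflections carry the same phase change, so no net offset.
With no net inversion, destructive interference in reflection requires 2 n t = (m + ½) λ.
The sixth-smallest nonzero thickness corresponds to m = 5: t = (m + ½) λ / (2 n) = 5.50 × 431 / (2 × 1.21) = 980 nm.

980 nm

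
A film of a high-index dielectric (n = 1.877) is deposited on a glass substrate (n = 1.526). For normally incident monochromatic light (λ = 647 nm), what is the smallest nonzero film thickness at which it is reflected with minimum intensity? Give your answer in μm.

0.172 μm

At the upper boundary (n = 1.0 to n = 1.877) the reflected ray undergoes a half-wave phase shift.
At the lower boundary (n = 1.877 to n = 1.526) the reflected ray undergoes no phase shift.
The two reflections differ by half a wavelength.
So the condition for destructive reflection is 2 n t = m λ.
The smallest nonzero thickness corresponds to m = 1: t = m λ / (2 n) = 1.00 × 647 / (2 × 1.877) = 172 nm.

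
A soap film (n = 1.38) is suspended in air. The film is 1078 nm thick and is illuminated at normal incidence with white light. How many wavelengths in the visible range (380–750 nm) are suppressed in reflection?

4

At the upper boundary (n = 1.0 to n = 1.38) the reflected ray undergoes a half-wave phase shift.
At the lower boundary (n = 1.38 to n = 1.0) the reflected ray undergoes no phase shift.
Net: one phase inversion between the two reflected rays.
For minimum reflection here: 2 n t = m λ.
λ = 2 n t / m = 2975 / m nm.
m=3: 992 nm (IR); m=4: 744 nm (visible); m=5: 595 nm (visible); m=6: 496 nm (visible); m=7: 425 nm (visible); m=8: 372 nm (UV).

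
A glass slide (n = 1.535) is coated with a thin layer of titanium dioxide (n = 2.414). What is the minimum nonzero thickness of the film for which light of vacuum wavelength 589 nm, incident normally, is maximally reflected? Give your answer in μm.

Top surface (1.0 → 2.414): reflection off a higher-index medium gives a half-wave phase shift.
Bottom surface (2.414 → 1.535): reflection off a lower-index medium gives no phase shift.
Net: one phase inversion between the two reflected rays.
For bright reflection here: 2 n t = (m + ½) λ.
Minimum at m = 0: t = λ / (4 n) = 589 / (4 × 2.414) = 61.0 nm.

0.0610 μm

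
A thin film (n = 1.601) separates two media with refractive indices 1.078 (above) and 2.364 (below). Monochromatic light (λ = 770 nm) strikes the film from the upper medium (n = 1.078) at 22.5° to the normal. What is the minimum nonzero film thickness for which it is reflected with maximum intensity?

249 nm

Ray reflecting at the top interface goes from n = 1.078 toward n = 1.601: a half-wave phase shift.
Ray reflecting at the bottom interface goes from n = 1.601 toward n = 2.364: a half-wave phase shift.
The two reflections carry the same phase change, so no net offset.
With no net inversion, constructive interference in reflection requires 2 n t cos θ_r = m λ.
Snell's law: 1.078 sin 22.5° = 1.601 sin θ_r → sin θ_r = 0.258, cos θ_r = 0.966.
Minimum nonzero at m = 1: t = λ / (2 n cos θ_r) = 770 / (2 × 1.601 × 0.966) = 249 nm.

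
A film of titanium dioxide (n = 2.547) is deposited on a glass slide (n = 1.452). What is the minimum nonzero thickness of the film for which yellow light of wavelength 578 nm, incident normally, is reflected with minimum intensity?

113 nm

Ray reflecting at the top interface goes from n = 1.0 toward n = 2.547: a half-wave phase shift.
Bottom surface (2.547 → 1.452): reflection off a lower-index medium gives no phase shift.
Exactly one π shift → a net half-wave offset.
With one net inversion, destructive interference in reflection requires 2 n t = m λ.
Minimum nonzero at m = 1: t = λ / (2 n) = 578 / (2 × 2.547) = 113 nm.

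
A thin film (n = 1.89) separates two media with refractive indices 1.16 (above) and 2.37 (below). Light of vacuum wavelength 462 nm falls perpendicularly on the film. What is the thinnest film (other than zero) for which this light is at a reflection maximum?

122 nm

At the upper boundary (n = 1.16 to n = 1.89) the reflected ray undergoes a half-wave phase shift.
Ray reflecting at the bottom interface goes from n = 1.89 toward n = 2.37: a half-wave phase shift.
Zero or two π shifts → no net half-wave offset.
For strong reflection here: 2 n t = m λ.
Minimum nonzero at m = 1: t = λ / (2 n) = 462 / (2 × 1.89) = 122 nm.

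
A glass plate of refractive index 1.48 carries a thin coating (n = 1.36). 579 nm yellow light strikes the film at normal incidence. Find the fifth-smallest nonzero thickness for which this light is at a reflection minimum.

Top surface (1.0 → 1.36): reflection off a higher-index medium gives a half-wave phase shift.
Bottom surface (1.36 → 1.48): reflection off a higher-index medium gives a half-wave phase shift.
Zero or two π shifts → no net half-wave offset.
So the condition for destructive reflection is 2 n t = (m + ½) λ.
The fifth-smallest nonzero thickness corresponds to m = 4: t = (m + ½) λ / (2 n) = 4.50 × 579 / (2 × 1.36) = 958 nm.

958 nm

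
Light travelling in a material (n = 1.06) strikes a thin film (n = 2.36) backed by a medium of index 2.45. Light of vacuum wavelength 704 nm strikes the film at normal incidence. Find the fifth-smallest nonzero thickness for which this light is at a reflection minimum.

At the upper boundary (n = 1.06 to n = 2.36) the reflected ray undergoes a half-wave phase shift.
Bottom surface (2.36 → 2.45): reflection off a higher-index medium gives a half-wave phase shift.
Net: no relative phase inversion (both shifts match).
With no net inversion, destructive interference in reflection requires 2 n t = (m + ½) λ.
The fifth-smallest nonzero thickness corresponds to m = 4: t = (m + ½) λ / (2 n) = 4.50 × 704 / (2 × 2.36) = 671 nm.

671 nm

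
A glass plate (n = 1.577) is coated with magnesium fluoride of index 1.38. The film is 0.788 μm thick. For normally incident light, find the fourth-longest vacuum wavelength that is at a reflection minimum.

Top surface (1.0 → 1.38): reflection off a higher-index medium gives a half-wave phase shift.
Bottom surface (1.38 → 1.577): reflection off a higher-index medium gives a half-wave phase shift.
Net: no relative phase inversion (both shifts match).
For weak reflection here: 2 n t = (m + ½) λ.
λ = 2 n t / (m + ½). The fourth-longest wavelength is m = 3: λ = 2 × 1.38 × 788 / 3.50 = 621 nm.

621 nm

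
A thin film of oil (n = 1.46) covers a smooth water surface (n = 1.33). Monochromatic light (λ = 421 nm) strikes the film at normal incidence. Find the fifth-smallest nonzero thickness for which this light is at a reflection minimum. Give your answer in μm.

Top surface (1.0 → 1.46): reflection off a higher-index medium gives a half-wave phase shift.
Ray reflecting at the bottom interface goes from n = 1.46 toward n = 1.33: no phase shift.
The two reflections differ by half a wavelength.
With one net inversion, destructive interference in reflection requires 2 n t = m λ.
The fifth-smallest nonzero thickness corresponds to m = 5: t = m λ / (2 n) = 5.00 × 421 / (2 × 1.46) = 721 nm.

0.721 μm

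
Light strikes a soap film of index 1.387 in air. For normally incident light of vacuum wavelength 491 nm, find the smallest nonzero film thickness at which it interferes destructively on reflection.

177 nm

At the upper boundary (n = 1.0 to n = 1.387) the reflected ray undergoes a half-wave phase shift.
At the lower boundary (n = 1.387 to n = 1.0) the reflected ray undergoes no phase shift.
The two reflections differ by half a wavelength.
For minimum reflection here: 2 n t = m λ.
Minimum nonzero at m = 1: t = λ / (2 n) = 491 / (2 × 1.387) = 177 nm.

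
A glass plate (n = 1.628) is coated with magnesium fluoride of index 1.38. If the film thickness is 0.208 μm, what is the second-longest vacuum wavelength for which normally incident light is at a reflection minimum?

383 nm

Ray reflecting at the top interface goes from n = 1.0 toward n = 1.38: a half-wave phase shift.
Ray reflecting at the bottom interface goes from n = 1.38 toward n = 1.628: a half-wave phase shift.
The two reflections carry the same phase change, so no net offset.
With no net inversion, destructive interference in reflection requires 2 n t = (m + ½) λ.
λ = 2 n t / (m + ½). The second-longest wavelength is m = 1: λ = 2 × 1.38 × 208 / 1.50 = 383 nm.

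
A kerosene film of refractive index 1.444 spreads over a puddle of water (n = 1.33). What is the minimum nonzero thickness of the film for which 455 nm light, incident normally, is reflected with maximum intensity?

78.8 nm

At the upper boundary (n = 1.0 to n = 1.444) the reflected ray undergoes a half-wave phase shift.
Bottom surface (1.444 → 1.33): reflection off a lower-index medium gives no phase shift.
The two reflections differ by half a wavelength.
With one net inversion, constructive interference in reflection requires 2 n t = (m + ½) λ.
Minimum at m = 0: t = λ / (4 n) = 455 / (4 × 1.444) = 78.8 nm.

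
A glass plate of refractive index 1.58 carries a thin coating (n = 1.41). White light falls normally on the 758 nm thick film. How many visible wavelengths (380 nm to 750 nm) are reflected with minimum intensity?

3

Top surface (1.0 → 1.41): reflection off a higher-index medium gives a half-wave phase shift.
Ray reflecting at the bottom interface goes from n = 1.41 toward n = 1.58: a half-wave phase shift.
Net: no relative phase inversion (both shifts match).
With no net inversion, destructive interference in reflection requires 2 n t = (m + ½) λ.
λ = 2 n t / (m + ½) = 2138 / (m + ½) nm.
m=2: 855 nm (IR); m=3: 611 nm (visible); m=4: 475 nm (visible); m=5: 389 nm (visible); m=6: 329 nm (UV).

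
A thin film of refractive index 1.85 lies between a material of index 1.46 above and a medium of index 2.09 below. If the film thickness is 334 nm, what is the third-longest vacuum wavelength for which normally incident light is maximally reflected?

412 nm

Ray reflecting at the top interface goes from n = 1.46 toward n = 1.85: a half-wave phase shift.
Ray reflecting at the bottom interface goes from n = 1.85 toward n = 2.09: a half-wave phase shift.
Zero or two π shifts → no net half-wave offset.
So the condition for constructive reflection is 2 n t = m λ.
λ = 2 n t / m. The third-longest wavelength is m = 3: λ = 2 × 1.85 × 334 / 3.00 = 412 nm.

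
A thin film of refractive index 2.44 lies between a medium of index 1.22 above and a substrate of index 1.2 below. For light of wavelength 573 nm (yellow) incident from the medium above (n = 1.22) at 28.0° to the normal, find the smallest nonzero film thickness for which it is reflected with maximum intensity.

Ray reflecting at the top interface goes from n = 1.22 toward n = 2.44: a half-wave phase shift.
Ray reflecting at the bottom interface goes from n = 2.44 toward n = 1.2: no phase shift.
Net: one phase inversion between the two reflected rays.
With one net inversion, constructive interference in reflection requires 2 n t cos θ_r = (m + ½) λ.
Snell's law: 1.22 sin 28.0° = 2.44 sin θ_r → sin θ_r = 0.235, cos θ_r = 0.972.
Minimum at m = 0: t = λ / (4 n cos θ_r) = 573 / (4 × 2.44 × 0.972) = 60.4 nm.

60.4 nm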